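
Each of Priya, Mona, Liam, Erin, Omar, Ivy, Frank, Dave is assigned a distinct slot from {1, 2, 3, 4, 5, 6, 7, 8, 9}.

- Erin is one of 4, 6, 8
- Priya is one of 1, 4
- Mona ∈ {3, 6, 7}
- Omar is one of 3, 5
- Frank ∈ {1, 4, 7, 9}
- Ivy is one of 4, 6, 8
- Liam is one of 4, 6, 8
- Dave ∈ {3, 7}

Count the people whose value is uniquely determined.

3

The 8 variables together cover exactly {1, 3, 4, 5, 6, 7, 8, 9} — 8 values for 8 variables — and 5 appears only in Omar's list, so Omar = 5.
The 7 still-open variables together cover exactly {1, 3, 4, 6, 7, 8, 9} — 7 values for 7 variables — and 9 appears only in Frank's list, so Frank = 9.
The 6 still-open variables draw from only 6 values {1, 3, 4, 6, 7, 8}, so each is used; only Priya can be 1, hence Priya = 1.
The 3 variables Liam, Erin, Ivy are confined to {4, 6, 8}, which locks those values in; drop them from Mona.
Determined: Priya=1, Omar=5, Frank=9. The other people each still have more than one consistent value. That makes 3.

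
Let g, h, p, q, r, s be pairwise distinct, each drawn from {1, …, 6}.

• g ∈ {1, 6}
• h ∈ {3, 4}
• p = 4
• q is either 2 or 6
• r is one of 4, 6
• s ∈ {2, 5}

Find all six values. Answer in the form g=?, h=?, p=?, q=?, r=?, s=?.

g=1, h=3, p=4, q=2, r=6, s=5

p has just one choice, so p = 4. Remove 4 from h, r.
r must be 6 (only option left). So g, q can't be 6.
g must be 1 (only option left).
h has just one choice, so h = 3.
q's domain is down to {2}, so q = 2. Eliminate 2 elsewhere: s.
s must be 5 (only option left).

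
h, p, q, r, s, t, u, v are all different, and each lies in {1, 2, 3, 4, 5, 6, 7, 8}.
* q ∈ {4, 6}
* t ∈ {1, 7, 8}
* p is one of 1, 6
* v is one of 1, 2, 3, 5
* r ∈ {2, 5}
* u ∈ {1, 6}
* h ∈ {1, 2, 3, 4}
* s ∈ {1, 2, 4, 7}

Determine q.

The 8 variables draw from only 8 values {1, 2, 3, 4, 5, 6, 7, 8}, so each is used; only t can be 8, hence t = 8.
The 7 still-open variables together cover exactly {1, 2, 3, 4, 5, 6, 7} — 7 values for 7 variables — and 7 appears only in s's list, so s = 7.
p and u share exactly the 2 values {1, 6}; by pigeonhole those values go to them, so strike 1, 6 from h, q, v.
So q = 4.

4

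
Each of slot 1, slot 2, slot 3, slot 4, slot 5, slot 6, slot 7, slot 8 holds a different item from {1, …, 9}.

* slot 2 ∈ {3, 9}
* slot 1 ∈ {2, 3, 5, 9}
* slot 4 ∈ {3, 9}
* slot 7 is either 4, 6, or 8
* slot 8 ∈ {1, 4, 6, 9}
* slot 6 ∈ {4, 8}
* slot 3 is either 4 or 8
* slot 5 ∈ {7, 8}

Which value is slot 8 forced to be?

1

slot 2 and slot 4 between them cover only {3, 9} — a naked pair. Remove those values from slot 1, slot 8.
slot 3 and slot 6 share exactly the 2 values {4, 8}; by pigeonhole those values go to them, so strike 4, 8 from slot 5, slot 7, slot 8.
slot 5 has just one choice, so slot 5 = 7.
slot 7's domain is down to {6}, so slot 7 = 6. Strike 6 from slot 8.
So slot 8 = 1.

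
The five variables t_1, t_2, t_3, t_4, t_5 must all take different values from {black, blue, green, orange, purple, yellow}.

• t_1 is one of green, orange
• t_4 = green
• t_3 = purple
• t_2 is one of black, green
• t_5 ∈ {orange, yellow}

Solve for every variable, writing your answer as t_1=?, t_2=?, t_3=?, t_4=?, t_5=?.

t_3 must be purple (only option left).
t_4 must be green (only option left). Remove green from t_1, t_2.
t_1 has just one choice, so t_1 = orange. So t_5 can't be orange.
t_2's domain is down to {black}, so t_2 = black.
t_5 has just one choice, so t_5 = yellow.

t_1=orange, t_2=black, t_3=purple, t_4=green, t_5=yellow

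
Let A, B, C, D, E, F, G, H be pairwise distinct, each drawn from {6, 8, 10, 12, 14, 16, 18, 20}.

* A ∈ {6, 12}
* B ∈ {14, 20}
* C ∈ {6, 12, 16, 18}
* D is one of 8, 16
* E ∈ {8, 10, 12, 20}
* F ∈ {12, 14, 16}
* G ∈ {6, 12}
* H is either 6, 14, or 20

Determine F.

16

The 8 variables draw from only 8 values {6, 8, 10, 12, 14, 16, 18, 20}, so each is used; only E can be 10, hence E = 10.
Among the 7 still-open variables, 8 fits only D (and all 7 values in {6, 8, 12, 14, 16, 18, 20} must be used), so D = 8.
The 6 still-open variables draw from only 6 values {6, 12, 14, 16, 18, 20}, so each is used; only C can be 18, hence C = 18.
Among the 5 still-open variables, 16 fits only F (and all 5 values in {6, 12, 14, 16, 20} must be used), so F = 16.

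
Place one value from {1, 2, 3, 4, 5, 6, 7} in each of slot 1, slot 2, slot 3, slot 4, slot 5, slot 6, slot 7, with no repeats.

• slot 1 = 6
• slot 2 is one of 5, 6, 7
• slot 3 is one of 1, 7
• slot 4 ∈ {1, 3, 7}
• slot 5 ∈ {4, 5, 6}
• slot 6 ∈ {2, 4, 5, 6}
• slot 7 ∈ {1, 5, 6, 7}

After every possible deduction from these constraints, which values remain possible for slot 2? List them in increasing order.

slot 1's domain is down to {6}, so slot 1 = 6. Strike 6 from slot 2, slot 5, slot 6, slot 7.
The 6 still-open variables draw from only 6 values {1, 2, 3, 4, 5, 7}, so each is used; only slot 6 can be 2, hence slot 6 = 2.
The 5 still-open variables together cover exactly {1, 3, 4, 5, 7} — 5 values for 5 variables — and 3 appears only in slot 4's list, so slot 4 = 3.
Among the 4 still-open variables, 4 fits only slot 5 (and all 4 values in {1, 4, 5, 7} must be used), so slot 5 = 4.
No further eliminations apply; slot 2 can still be any of 5, 7.

5, 7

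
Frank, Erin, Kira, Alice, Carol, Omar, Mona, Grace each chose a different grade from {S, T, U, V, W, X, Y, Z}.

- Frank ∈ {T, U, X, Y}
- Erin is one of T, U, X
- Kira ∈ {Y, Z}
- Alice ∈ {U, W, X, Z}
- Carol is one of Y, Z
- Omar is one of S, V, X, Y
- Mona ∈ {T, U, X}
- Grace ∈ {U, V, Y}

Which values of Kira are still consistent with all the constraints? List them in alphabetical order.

The 8 variables draw from only 8 values {S, T, U, V, W, X, Y, Z}, so each is used; only Omar can be S, hence Omar = S.
The 7 still-open variables together cover exactly {T, U, V, W, X, Y, Z} — 7 values for 7 variables — and V appears only in Grace's list, so Grace = V.
Among the 6 still-open variables, W fits only Alice (and all 6 values in {T, U, W, X, Y, Z} must be used), so Alice = W.
Kira and Carol between them cover only {Y, Z} — a naked pair. Remove those values from Frank.
No further eliminations apply; Kira can still be any of Y, Z.

Y, Z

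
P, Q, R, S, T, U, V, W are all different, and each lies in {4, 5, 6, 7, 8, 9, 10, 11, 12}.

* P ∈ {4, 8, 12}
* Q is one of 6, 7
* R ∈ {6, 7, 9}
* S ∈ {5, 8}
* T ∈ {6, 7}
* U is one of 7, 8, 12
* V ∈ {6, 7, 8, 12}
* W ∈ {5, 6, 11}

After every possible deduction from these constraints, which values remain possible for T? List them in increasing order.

Among the 8 variables, 4 fits only P (and all 8 values in {4, 5, 6, 7, 8, 9, 11, 12} must be used), so P = 4.
The 7 still-open variables draw from only 7 values {5, 6, 7, 8, 9, 11, 12}, so each is used; only R can be 9, hence R = 9.
The 6 still-open variables together cover exactly {5, 6, 7, 8, 11, 12} — 6 values for 6 variables — and 11 appears only in W's list, so W = 11.
The 5 still-open variables draw from only 5 values {5, 6, 7, 8, 12}, so each is used; only S can be 5, hence S = 5.
The 2 variables Q and T are confined to {6, 7}, which locks those values in; drop them from U, V.
No further eliminations apply; T can still be any of 6, 7.

6, 7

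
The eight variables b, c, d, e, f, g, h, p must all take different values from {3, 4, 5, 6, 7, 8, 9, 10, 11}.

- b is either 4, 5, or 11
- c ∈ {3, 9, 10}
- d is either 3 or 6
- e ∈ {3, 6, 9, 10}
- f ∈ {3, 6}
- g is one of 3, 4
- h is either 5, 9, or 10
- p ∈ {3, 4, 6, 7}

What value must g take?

4

Among the 8 variables, 7 fits only p (and all 8 values in {3, 4, 5, 6, 7, 9, 10, 11} must be used), so p = 7.
The 7 still-open variables draw from only 7 values {3, 4, 5, 6, 9, 10, 11}, so each is used; only b can be 11, hence b = 11.
Among the 6 still-open variables, 4 fits only g (and all 6 values in {3, 4, 5, 6, 9, 10} must be used), so g = 4.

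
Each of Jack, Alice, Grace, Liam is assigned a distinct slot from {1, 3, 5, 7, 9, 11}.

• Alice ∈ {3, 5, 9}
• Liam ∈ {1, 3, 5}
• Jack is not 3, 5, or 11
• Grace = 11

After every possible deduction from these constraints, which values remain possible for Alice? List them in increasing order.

3, 5, 9

Grace must be 11 (only option left).
No further eliminations apply; Alice can still be any of 3, 5, 9.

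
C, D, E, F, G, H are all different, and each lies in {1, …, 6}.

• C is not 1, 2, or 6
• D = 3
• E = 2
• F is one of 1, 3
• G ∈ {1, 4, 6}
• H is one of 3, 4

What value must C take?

D must be 3 (only option left). Remove 3 from C, F, H.
E must be 2 (only option left).
F must be 1 (only option left). Strike 1 from G.
That leaves H = 4. So C, G can't be 4.
So C = 5.

5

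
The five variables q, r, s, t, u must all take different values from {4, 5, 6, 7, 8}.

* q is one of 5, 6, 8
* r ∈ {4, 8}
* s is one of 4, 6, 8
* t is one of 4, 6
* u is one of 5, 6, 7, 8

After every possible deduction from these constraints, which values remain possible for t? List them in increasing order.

4, 6

Among the 5 variables, 7 fits only u (and all 5 values in {4, 5, 6, 7, 8} must be used), so u = 7.
The 4 still-open variables draw from only 4 values {4, 5, 6, 8}, so each is used; only q can be 5, hence q = 5.
No further eliminations apply; t can still be any of 4, 6.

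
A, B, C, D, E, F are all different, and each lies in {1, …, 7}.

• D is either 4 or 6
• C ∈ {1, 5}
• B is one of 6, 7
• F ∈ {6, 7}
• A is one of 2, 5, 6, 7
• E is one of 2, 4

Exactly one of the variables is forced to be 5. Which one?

A

Among the 6 variables, 1 fits only C (and all 6 values in {1, 2, 4, 5, 6, 7} must be used), so C = 1.
Among the 5 still-open variables, 5 fits only A (and all 5 values in {2, 4, 5, 6, 7} must be used), so A = 5.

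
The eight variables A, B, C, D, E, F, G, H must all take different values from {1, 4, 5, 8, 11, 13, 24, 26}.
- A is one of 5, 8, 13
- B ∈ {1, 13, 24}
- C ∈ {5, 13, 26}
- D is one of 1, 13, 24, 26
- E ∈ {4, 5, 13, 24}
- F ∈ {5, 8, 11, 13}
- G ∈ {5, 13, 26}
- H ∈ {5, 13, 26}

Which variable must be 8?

Among the 8 variables, 4 fits only E (and all 8 values in {1, 4, 5, 8, 11, 13, 24, 26} must be used), so E = 4.
The 7 still-open variables draw from only 7 values {1, 5, 8, 11, 13, 24, 26}, so each is used; only F can be 11, hence F = 11.
The 6 still-open variables draw from only 6 values {1, 5, 8, 13, 24, 26}, so each is used; only A can be 8, hence A = 8.

A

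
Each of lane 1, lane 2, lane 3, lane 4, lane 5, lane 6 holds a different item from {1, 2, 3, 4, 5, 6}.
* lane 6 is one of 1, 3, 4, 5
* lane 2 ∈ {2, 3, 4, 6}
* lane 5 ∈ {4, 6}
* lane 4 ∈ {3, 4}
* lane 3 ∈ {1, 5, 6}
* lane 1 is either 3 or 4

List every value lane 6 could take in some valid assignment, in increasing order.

Among the 6 variables, 2 fits only lane 2 (and all 6 values in {1, 2, 3, 4, 5, 6} must be used), so lane 2 = 2.
The 2 variables lane 1 and lane 4 are confined to {3, 4}, which locks those values in; drop them from lane 5, lane 6.
lane 5 must be 6 (only option left). Eliminate 6 elsewhere: lane 3.
No further eliminations apply; lane 6 can still be any of 1, 5.

1, 5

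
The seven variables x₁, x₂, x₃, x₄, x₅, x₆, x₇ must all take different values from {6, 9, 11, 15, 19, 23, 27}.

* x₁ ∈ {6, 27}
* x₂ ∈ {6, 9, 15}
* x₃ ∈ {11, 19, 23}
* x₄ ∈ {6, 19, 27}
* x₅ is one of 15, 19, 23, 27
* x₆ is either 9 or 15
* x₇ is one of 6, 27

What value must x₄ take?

The 7 variables draw from only 7 values {6, 9, 11, 15, 19, 23, 27}, so each is used; only x₃ can be 11, hence x₃ = 11.
The 6 still-open variables together cover exactly {6, 9, 15, 19, 23, 27} — 6 values for 6 variables — and 23 appears only in x₅'s list, so x₅ = 23.
The 5 still-open variables together cover exactly {6, 9, 15, 19, 27} — 5 values for 5 variables — and 19 appears only in x₄'s list, so x₄ = 19.

19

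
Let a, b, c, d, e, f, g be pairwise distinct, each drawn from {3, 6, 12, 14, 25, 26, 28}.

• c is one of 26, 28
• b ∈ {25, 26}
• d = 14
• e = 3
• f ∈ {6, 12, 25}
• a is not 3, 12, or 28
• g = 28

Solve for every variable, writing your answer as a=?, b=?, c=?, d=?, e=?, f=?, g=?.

d has just one choice, so d = 14. Eliminate 14 elsewhere: a.
e has just one choice, so e = 3.
That leaves g = 28. So c can't be 28.
c must be 26 (only option left). Strike 26 from a, b.
That leaves b = 25. Eliminate 25 elsewhere: a, f.
a must be 6 (only option left). Eliminate 6 elsewhere: f.
f must be 12 (only option left).

a=6, b=25, c=26, d=14, e=3, f=12, g=28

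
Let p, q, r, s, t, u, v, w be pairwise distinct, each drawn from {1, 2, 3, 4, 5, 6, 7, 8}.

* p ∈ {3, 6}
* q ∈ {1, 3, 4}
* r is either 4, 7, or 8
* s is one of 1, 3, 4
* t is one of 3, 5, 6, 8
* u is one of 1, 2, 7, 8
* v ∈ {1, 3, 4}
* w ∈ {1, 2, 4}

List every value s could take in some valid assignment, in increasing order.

The 8 variables together cover exactly {1, 2, 3, 4, 5, 6, 7, 8} — 8 values for 8 variables — and 5 appears only in t's list, so t = 5.
Among the 7 still-open variables, 6 fits only p (and all 7 values in {1, 2, 3, 4, 6, 7, 8} must be used), so p = 6.
q, s, v between them cover only {1, 3, 4} — a naked triple. Remove those values from r, u, w.
w's domain is down to {2}, so w = 2. Remove 2 from u.
No further eliminations apply; s can still be any of 1, 3, 4.

1, 3, 4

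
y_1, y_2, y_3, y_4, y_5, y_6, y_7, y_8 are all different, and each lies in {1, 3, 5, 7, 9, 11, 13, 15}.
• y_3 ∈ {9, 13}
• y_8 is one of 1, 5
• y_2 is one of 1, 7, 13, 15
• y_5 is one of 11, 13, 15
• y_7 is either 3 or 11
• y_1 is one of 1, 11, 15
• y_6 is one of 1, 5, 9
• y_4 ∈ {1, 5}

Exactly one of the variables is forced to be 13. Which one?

Among the 8 variables, 3 fits only y_7 (and all 8 values in {1, 3, 5, 7, 9, 11, 13, 15} must be used), so y_7 = 3.
The 7 still-open variables draw from only 7 values {1, 5, 7, 9, 11, 13, 15}, so each is used; only y_2 can be 7, hence y_2 = 7.
y_4 and y_8 between them cover only {1, 5} — a naked pair. Remove those values from y_1, y_6.
That leaves y_6 = 9. Strike 9 from y_3.
So 13 goes to y_3.

y_3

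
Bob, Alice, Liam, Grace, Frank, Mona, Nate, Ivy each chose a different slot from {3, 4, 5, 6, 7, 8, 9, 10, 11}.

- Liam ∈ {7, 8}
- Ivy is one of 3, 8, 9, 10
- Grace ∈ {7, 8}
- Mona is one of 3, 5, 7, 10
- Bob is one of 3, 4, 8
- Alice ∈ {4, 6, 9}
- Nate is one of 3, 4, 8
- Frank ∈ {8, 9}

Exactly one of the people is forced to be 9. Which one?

Among the 8 variables, 5 fits only Mona (and all 8 values in {3, 4, 5, 6, 7, 8, 9, 10} must be used), so Mona = 5.
The 7 still-open variables together cover exactly {3, 4, 6, 7, 8, 9, 10} — 7 values for 7 variables — and 6 appears only in Alice's list, so Alice = 6.
The 6 still-open variables draw from only 6 values {3, 4, 7, 8, 9, 10}, so each is used; only Ivy can be 10, hence Ivy = 10.
The 5 still-open variables together cover exactly {3, 4, 7, 8, 9} — 5 values for 5 variables — and 9 appears only in Frank's list, so Frank = 9.

Frank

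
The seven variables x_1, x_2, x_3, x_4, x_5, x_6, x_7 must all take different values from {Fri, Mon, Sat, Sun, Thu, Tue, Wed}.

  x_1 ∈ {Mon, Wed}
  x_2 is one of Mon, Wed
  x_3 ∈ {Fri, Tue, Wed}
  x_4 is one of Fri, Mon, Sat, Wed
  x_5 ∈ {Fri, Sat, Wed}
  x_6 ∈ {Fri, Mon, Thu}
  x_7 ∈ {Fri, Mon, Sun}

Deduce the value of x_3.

The 7 variables together cover exactly {Fri, Mon, Sat, Sun, Thu, Tue, Wed} — 7 values for 7 variables — and Sun appears only in x_7's list, so x_7 = Sun.
The 6 still-open variables draw from only 6 values {Fri, Mon, Sat, Thu, Tue, Wed}, so each is used; only x_6 can be Thu, hence x_6 = Thu.
Among the 5 still-open variables, Tue fits only x_3 (and all 5 values in {Fri, Mon, Sat, Tue, Wed} must be used), so x_3 = Tue.

Tue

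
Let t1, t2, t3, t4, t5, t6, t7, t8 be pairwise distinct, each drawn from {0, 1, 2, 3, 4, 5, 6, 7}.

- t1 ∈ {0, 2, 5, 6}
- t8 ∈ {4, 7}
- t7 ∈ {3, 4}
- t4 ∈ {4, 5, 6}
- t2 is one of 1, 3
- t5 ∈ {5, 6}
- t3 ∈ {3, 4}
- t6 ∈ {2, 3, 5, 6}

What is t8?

7

The 8 variables together cover exactly {0, 1, 2, 3, 4, 5, 6, 7} — 8 values for 8 variables — and 0 appears only in t1's list, so t1 = 0.
The 7 still-open variables draw from only 7 values {1, 2, 3, 4, 5, 6, 7}, so each is used; only t2 can be 1, hence t2 = 1.
The 6 still-open variables together cover exactly {2, 3, 4, 5, 6, 7} — 6 values for 6 variables — and 2 appears only in t6's list, so t6 = 2.
The 5 still-open variables together cover exactly {3, 4, 5, 6, 7} — 5 values for 5 variables — and 7 appears only in t8's list, so t8 = 7.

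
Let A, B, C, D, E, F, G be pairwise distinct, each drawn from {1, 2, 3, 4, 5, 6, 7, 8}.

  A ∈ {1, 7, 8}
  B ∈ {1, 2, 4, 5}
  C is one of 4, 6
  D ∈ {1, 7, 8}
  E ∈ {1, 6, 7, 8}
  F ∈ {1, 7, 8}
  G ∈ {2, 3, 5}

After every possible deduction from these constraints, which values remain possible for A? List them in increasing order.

1, 7, 8

A, D, F between them cover only {1, 7, 8} — a naked triple. Remove those values from B, E.
E's domain is down to {6}, so E = 6. Remove 6 from C.
That leaves C = 4. Eliminate 4 elsewhere: B.
No further eliminations apply; A can still be any of 1, 7, 8.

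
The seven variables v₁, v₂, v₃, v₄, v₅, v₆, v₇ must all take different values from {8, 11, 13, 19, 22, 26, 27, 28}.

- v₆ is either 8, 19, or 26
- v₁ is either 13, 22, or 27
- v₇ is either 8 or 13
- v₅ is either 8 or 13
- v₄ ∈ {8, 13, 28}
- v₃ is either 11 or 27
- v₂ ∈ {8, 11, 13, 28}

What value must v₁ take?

v₅ and v₇ between them cover only {8, 13} — a naked pair. Remove those values from v₁, v₂, v₄, v₆.
v₄ has just one choice, so v₄ = 28. Eliminate 28 elsewhere: v₂.
That leaves v₂ = 11. Eliminate 11 elsewhere: v₃.
v₃ has just one choice, so v₃ = 27. Remove 27 from v₁.
So v₁ = 22.

22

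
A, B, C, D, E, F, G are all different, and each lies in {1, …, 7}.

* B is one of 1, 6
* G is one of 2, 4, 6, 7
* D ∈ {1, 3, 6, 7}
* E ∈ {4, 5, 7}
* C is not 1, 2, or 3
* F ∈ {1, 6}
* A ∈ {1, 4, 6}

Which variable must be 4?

A

The 7 variables together cover exactly {1, 2, 3, 4, 5, 6, 7} — 7 values for 7 variables — and 2 appears only in G's list, so G = 2.
The 6 still-open variables draw from only 6 values {1, 3, 4, 5, 6, 7}, so each is used; only D can be 3, hence D = 3.
B and F between them cover only {1, 6} — a naked pair. Remove those values from A, C.
So 4 goes to A.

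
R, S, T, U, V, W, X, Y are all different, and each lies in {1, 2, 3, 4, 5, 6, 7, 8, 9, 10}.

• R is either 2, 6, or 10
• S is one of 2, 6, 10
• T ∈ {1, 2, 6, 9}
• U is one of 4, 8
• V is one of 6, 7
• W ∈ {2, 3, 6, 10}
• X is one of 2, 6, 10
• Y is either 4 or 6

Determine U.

R, S, X between them cover only {2, 6, 10} — a naked triple. Remove those values from T, V, W, Y.
V must be 7 (only option left).
W has just one choice, so W = 3.
Y's domain is down to {4}, so Y = 4. Eliminate 4 elsewhere: U.
So U = 8.

8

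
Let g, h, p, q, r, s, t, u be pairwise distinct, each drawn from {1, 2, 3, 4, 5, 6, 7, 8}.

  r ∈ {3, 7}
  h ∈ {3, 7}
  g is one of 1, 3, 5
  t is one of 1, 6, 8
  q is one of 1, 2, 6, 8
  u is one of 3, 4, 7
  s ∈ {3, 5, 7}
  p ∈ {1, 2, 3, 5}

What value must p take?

Among the 8 variables, 4 fits only u (and all 8 values in {1, 2, 3, 4, 5, 6, 7, 8} must be used), so u = 4.
h and r share exactly the 2 values {3, 7}; by pigeonhole those values go to them, so strike 3, 7 from g, p, s.
s must be 5 (only option left). Strike 5 from g, p.
g has just one choice, so g = 1. Eliminate 1 elsewhere: p, q, t.
So p = 2.

2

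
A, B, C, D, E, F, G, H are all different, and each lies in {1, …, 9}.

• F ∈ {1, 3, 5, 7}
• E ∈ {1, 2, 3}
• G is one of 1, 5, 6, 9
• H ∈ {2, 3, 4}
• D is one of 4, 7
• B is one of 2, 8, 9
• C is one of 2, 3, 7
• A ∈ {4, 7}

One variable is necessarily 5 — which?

F

A and D between them cover only {4, 7} — a naked pair. Remove those values from C, F, H.
The 2 variables C and H are confined to {2, 3}, which locks those values in; drop them from B, E, F.
E must be 1 (only option left). So F, G can't be 1.
So 5 goes to F.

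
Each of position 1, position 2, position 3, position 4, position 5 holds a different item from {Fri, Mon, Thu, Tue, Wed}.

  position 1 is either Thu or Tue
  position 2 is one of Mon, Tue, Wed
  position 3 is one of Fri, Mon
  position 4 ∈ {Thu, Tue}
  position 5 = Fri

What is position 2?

position 5's domain is down to {Fri}, so position 5 = Fri. Remove Fri from position 3.
That leaves position 3 = Mon. Eliminate Mon elsewhere: position 2.
Among the 3 still-open variables, Wed fits only position 2 (and all 3 values in {Thu, Tue, Wed} must be used), so position 2 = Wed.

Wed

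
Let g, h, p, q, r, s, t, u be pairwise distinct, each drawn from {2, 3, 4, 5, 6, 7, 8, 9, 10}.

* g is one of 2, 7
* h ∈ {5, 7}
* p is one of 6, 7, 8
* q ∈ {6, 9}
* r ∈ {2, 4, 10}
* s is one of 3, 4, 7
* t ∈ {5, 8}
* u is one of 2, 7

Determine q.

The 2 variables g and u are confined to {2, 7}, which locks those values in; drop them from h, p, r, s.
h's domain is down to {5}, so h = 5. So t can't be 5.
That leaves t = 8. Eliminate 8 elsewhere: p.
p has just one choice, so p = 6. Strike 6 from q.
So q = 9.

9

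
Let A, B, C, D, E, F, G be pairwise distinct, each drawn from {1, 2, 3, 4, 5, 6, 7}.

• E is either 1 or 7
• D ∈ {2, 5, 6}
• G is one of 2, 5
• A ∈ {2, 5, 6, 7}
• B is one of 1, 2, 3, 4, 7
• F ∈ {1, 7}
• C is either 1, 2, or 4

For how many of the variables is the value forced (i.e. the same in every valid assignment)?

2

The 7 variables draw from only 7 values {1, 2, 3, 4, 5, 6, 7}, so each is used; only B can be 3, hence B = 3.
Among the 6 still-open variables, 4 fits only C (and all 6 values in {1, 2, 4, 5, 6, 7} must be used), so C = 4.
E and F between them cover only {1, 7} — a naked pair. Remove those values from A.
Determined: B=3, C=4. The other variables each still have more than one consistent value. That makes 2.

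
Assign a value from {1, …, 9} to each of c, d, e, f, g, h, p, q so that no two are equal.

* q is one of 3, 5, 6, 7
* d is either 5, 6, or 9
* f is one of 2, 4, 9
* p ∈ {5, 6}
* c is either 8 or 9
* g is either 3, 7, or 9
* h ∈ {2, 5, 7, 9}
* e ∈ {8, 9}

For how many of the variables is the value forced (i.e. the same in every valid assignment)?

The 8 variables draw from only 8 values {2, 3, 4, 5, 6, 7, 8, 9}, so each is used; only f can be 4, hence f = 4.
The 7 still-open variables draw from only 7 values {2, 3, 5, 6, 7, 8, 9}, so each is used; only h can be 2, hence h = 2.
c and e share exactly the 2 values {8, 9}; by pigeonhole those values go to them, so strike 8, 9 from d, g.
d and p between them cover only {5, 6} — a naked pair. Remove those values from q.
Determined: f=4, h=2. The other variables each still have more than one consistent value. That makes 2.

2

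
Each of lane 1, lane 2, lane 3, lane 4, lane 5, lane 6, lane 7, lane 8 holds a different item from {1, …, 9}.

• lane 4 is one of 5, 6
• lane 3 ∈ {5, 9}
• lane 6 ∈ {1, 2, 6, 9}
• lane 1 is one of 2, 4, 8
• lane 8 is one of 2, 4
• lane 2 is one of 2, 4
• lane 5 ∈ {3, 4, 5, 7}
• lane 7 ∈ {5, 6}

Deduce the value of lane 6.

lane 2 and lane 8 share exactly the 2 values {2, 4}; by pigeonhole those values go to them, so strike 2, 4 from lane 1, lane 5, lane 6.
lane 1's domain is down to {8}, so lane 1 = 8.
lane 4 and lane 7 between them cover only {5, 6} — a naked pair. Remove those values from lane 3, lane 5, lane 6.
lane 3's domain is down to {9}, so lane 3 = 9. Strike 9 from lane 6.
So lane 6 = 1.

1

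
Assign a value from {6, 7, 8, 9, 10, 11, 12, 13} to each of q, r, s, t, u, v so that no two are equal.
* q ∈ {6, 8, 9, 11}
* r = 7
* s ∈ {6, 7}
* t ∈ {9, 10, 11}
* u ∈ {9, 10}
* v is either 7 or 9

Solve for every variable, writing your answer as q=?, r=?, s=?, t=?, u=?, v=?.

r has just one choice, so r = 7. Remove 7 from s, v.
That leaves s = 6. Eliminate 6 elsewhere: q.
v's domain is down to {9}, so v = 9. Strike 9 from q, t, u.
u must be 10 (only option left). So t can't be 10.
t must be 11 (only option left). Strike 11 from q.
That leaves q = 8.

q=8, r=7, s=6, t=11, u=10, v=9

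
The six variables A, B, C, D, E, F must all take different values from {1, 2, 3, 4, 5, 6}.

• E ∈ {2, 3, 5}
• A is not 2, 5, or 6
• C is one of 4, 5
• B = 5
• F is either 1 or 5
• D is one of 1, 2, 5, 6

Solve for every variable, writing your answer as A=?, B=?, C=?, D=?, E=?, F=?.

A=3, B=5, C=4, D=6, E=2, F=1

B has just one choice, so B = 5. Remove 5 from C, D, E, F.
That leaves C = 4. So A can't be 4.
F's domain is down to {1}, so F = 1. Eliminate 1 elsewhere: A, D.
A's domain is down to {3}, so A = 3. Eliminate 3 elsewhere: E.
E must be 2 (only option left). Strike 2 from D.
D has just one choice, so D = 6.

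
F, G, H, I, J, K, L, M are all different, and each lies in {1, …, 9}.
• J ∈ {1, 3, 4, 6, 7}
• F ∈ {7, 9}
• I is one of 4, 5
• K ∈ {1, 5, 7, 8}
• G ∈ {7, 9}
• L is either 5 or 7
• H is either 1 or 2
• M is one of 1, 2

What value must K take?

F and G between them cover only {7, 9} — a naked pair. Remove those values from J, K, L.
L's domain is down to {5}, so L = 5. So I, K can't be 5.
I must be 4 (only option left). Strike 4 from J.
The 2 variables H and M are confined to {1, 2}, which locks those values in; drop them from J, K.
So K = 8.

8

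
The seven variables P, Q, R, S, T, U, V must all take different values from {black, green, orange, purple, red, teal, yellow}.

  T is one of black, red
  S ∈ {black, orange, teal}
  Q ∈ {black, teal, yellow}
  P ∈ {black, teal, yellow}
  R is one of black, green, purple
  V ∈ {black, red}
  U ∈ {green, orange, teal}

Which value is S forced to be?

orange

Among the 7 variables, purple fits only R (and all 7 values in {black, green, orange, purple, red, teal, yellow} must be used), so R = purple.
Among the 6 still-open variables, green fits only U (and all 6 values in {black, green, orange, red, teal, yellow} must be used), so U = green.
Among the 5 still-open variables, orange fits only S (and all 5 values in {black, orange, red, teal, yellow} must be used), so S = orange.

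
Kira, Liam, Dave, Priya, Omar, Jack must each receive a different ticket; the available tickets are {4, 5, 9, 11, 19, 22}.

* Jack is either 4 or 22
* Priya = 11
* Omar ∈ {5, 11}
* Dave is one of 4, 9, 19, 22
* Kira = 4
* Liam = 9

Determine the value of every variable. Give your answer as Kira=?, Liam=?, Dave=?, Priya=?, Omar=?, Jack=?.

Kira has just one choice, so Kira = 4. Remove 4 from Dave, Jack.
That leaves Liam = 9. Remove 9 from Dave.
Priya has just one choice, so Priya = 11. Remove 11 from Omar.
Omar has just one choice, so Omar = 5.
Jack's domain is down to {22}, so Jack = 22. Eliminate 22 elsewhere: Dave.
Dave's domain is down to {19}, so Dave = 19.

Kira=4, Liam=9, Dave=19, Priya=11, Omar=5, Jack=22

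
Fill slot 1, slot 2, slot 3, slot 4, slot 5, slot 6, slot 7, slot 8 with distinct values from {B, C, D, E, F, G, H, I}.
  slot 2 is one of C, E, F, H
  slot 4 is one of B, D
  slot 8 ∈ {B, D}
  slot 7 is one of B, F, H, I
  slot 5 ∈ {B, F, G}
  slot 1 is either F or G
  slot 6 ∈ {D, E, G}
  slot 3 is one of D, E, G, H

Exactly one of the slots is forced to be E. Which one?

The 8 variables together cover exactly {B, C, D, E, F, G, H, I} — 8 values for 8 variables — and C appears only in slot 2's list, so slot 2 = C.
The 7 still-open variables together cover exactly {B, D, E, F, G, H, I} — 7 values for 7 variables — and I appears only in slot 7's list, so slot 7 = I.
Among the 6 still-open variables, H fits only slot 3 (and all 6 values in {B, D, E, F, G, H} must be used), so slot 3 = H.
Among the 5 still-open variables, E fits only slot 6 (and all 5 values in {B, D, E, F, G} must be used), so slot 6 = E.

slot 6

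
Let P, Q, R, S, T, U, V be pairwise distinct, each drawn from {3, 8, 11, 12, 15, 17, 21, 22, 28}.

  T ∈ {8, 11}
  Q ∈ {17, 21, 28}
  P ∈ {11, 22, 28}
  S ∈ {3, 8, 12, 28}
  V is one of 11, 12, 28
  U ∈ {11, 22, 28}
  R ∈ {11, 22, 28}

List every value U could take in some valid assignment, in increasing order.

11, 22, 28

P, R, U share exactly the 3 values {11, 22, 28}; by pigeonhole those values go to them, so strike 11, 22, 28 from Q, S, T, V.
That leaves T = 8. Strike 8 from S.
V must be 12 (only option left). So S can't be 12.
S has just one choice, so S = 3.
No further eliminations apply; U can still be any of 11, 22, 28.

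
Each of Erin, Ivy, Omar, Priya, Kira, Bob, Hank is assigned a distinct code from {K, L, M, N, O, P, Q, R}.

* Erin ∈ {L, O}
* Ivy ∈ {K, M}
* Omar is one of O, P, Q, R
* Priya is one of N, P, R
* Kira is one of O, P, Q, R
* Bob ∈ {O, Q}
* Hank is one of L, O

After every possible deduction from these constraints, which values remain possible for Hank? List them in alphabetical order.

Erin and Hank between them cover only {L, O} — a naked pair. Remove those values from Omar, Kira, Bob.
Bob must be Q (only option left). Strike Q from Omar, Kira.
Omar and Kira between them cover only {P, R} — a naked pair. Remove those values from Priya.
Priya's domain is down to {N}, so Priya = N.
No further eliminations apply; Hank can still be any of L, O.

L, O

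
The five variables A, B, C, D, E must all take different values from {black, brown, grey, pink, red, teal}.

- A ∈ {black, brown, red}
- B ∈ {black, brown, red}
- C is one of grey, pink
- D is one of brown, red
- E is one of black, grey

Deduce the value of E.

The 5 variables draw from only 5 values {black, brown, grey, pink, red}, so each is used; only C can be pink, hence C = pink.
Among the 4 still-open variables, grey fits only E (and all 4 values in {black, brown, grey, red} must be used), so E = grey.

grey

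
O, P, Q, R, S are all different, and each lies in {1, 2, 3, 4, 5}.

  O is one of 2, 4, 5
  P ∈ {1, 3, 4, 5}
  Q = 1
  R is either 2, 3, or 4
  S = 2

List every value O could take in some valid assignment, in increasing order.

Q must be 1 (only option left). Remove 1 from P.
S's domain is down to {2}, so S = 2. So O, R can't be 2.
No further eliminations apply; O can still be any of 4, 5.

4, 5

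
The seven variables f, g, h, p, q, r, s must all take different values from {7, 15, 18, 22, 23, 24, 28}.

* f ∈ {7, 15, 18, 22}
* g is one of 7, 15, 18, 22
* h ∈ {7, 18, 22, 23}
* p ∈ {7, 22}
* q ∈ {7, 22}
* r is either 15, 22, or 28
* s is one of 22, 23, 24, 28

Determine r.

The 7 variables draw from only 7 values {7, 15, 18, 22, 23, 24, 28}, so each is used; only s can be 24, hence s = 24.
The 6 still-open variables draw from only 6 values {7, 15, 18, 22, 23, 28}, so each is used; only h can be 23, hence h = 23.
The 5 still-open variables together cover exactly {7, 15, 18, 22, 28} — 5 values for 5 variables — and 28 appears only in r's list, so r = 28.

28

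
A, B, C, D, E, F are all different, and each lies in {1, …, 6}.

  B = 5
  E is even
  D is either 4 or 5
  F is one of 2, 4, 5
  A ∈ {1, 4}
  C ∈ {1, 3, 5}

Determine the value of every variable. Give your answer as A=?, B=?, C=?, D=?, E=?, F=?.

B has just one choice, so B = 5. So C, D, F can't be 5.
D must be 4 (only option left). So A, E, F can't be 4.
F's domain is down to {2}, so F = 2. Eliminate 2 elsewhere: E.
That leaves A = 1. Eliminate 1 elsewhere: C.
C has just one choice, so C = 3.
E must be 6 (only option left).

A=1, B=5, C=3, D=4, E=6, F=2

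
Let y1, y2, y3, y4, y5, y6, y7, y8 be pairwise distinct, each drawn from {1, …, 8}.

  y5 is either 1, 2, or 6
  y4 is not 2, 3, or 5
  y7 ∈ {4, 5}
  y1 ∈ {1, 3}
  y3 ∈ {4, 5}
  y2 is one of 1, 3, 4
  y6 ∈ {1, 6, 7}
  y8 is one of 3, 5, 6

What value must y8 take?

The 8 variables draw from only 8 values {1, 2, 3, 4, 5, 6, 7, 8}, so each is used; only y5 can be 2, hence y5 = 2.
The 7 still-open variables together cover exactly {1, 3, 4, 5, 6, 7, 8} — 7 values for 7 variables — and 8 appears only in y4's list, so y4 = 8.
The 6 still-open variables draw from only 6 values {1, 3, 4, 5, 6, 7}, so each is used; only y6 can be 7, hence y6 = 7.
The 5 still-open variables draw from only 5 values {1, 3, 4, 5, 6}, so each is used; only y8 can be 6, hence y8 = 6.

6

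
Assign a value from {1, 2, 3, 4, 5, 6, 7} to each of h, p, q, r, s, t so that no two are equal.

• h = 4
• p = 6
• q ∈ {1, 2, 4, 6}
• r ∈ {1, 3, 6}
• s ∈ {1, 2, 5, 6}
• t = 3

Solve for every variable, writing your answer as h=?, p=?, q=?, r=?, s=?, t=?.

h must be 4 (only option left). So q can't be 4.
p has just one choice, so p = 6. Remove 6 from q, r, s.
t must be 3 (only option left). Eliminate 3 elsewhere: r.
r's domain is down to {1}, so r = 1. Strike 1 from q, s.
That leaves q = 2. Remove 2 from s.
s has just one choice, so s = 5.

h=4, p=6, q=2, r=1, s=5, t=3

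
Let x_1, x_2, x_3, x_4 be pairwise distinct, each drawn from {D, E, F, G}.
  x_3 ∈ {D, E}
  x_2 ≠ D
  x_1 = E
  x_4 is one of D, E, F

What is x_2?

G

x_1 must be E (only option left). So x_2, x_3, x_4 can't be E.
x_3's domain is down to {D}, so x_3 = D. Remove D from x_4.
That leaves x_4 = F. So x_2 can't be F.
So x_2 = G.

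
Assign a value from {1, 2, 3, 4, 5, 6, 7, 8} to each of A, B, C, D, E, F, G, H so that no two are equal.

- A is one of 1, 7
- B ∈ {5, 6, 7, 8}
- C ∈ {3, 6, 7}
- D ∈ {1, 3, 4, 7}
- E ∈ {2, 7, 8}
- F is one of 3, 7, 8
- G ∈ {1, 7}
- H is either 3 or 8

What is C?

6

The 8 variables together cover exactly {1, 2, 3, 4, 5, 6, 7, 8} — 8 values for 8 variables — and 2 appears only in E's list, so E = 2.
The 7 still-open variables draw from only 7 values {1, 3, 4, 5, 6, 7, 8}, so each is used; only D can be 4, hence D = 4.
Among the 6 still-open variables, 5 fits only B (and all 6 values in {1, 3, 5, 6, 7, 8} must be used), so B = 5.
Among the 5 still-open variables, 6 fits only C (and all 5 values in {1, 3, 6, 7, 8} must be used), so C = 6.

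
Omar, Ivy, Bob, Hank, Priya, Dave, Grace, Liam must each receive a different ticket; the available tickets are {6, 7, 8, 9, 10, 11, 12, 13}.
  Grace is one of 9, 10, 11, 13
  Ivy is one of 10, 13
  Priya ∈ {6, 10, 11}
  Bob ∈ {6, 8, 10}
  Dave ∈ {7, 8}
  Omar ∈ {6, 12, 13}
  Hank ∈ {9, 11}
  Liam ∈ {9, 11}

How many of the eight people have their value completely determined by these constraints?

4

The 8 variables together cover exactly {6, 7, 8, 9, 10, 11, 12, 13} — 8 values for 8 variables — and 7 appears only in Dave's list, so Dave = 7.
The 7 still-open variables draw from only 7 values {6, 8, 9, 10, 11, 12, 13}, so each is used; only Bob can be 8, hence Bob = 8.
The 6 still-open variables together cover exactly {6, 9, 10, 11, 12, 13} — 6 values for 6 variables — and 12 appears only in Omar's list, so Omar = 12.
The 5 still-open variables draw from only 5 values {6, 9, 10, 11, 13}, so each is used; only Priya can be 6, hence Priya = 6.
The 2 variables Hank and Liam are confined to {9, 11}, which locks those values in; drop them from Grace.
Determined: Omar=12, Bob=8, Priya=6, Dave=7. The other people each still have more than one consistent value. That makes 4.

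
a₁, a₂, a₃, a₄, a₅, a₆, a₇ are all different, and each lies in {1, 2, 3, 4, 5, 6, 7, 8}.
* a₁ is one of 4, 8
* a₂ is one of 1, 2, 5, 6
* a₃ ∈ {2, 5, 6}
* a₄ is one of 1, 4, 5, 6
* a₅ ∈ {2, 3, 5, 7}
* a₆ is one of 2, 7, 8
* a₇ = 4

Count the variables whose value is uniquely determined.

2

a₇ must be 4 (only option left). Eliminate 4 elsewhere: a₁, a₄.
That leaves a₁ = 8. So a₆ can't be 8.
Determined: a₁=8, a₇=4. The other variables each still have more than one consistent value. That makes 2.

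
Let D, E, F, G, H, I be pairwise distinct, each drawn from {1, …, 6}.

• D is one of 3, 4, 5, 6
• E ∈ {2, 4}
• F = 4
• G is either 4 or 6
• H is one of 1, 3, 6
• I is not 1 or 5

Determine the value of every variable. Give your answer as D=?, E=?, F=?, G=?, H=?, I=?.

D=5, E=2, F=4, G=6, H=1, I=3

F must be 4 (only option left). Remove 4 from D, E, G, I.
That leaves G = 6. Remove 6 from D, H, I.
E must be 2 (only option left). Remove 2 from I.
I has just one choice, so I = 3. So D, H can't be 3.
D must be 5 (only option left).
H has just one choice, so H = 1.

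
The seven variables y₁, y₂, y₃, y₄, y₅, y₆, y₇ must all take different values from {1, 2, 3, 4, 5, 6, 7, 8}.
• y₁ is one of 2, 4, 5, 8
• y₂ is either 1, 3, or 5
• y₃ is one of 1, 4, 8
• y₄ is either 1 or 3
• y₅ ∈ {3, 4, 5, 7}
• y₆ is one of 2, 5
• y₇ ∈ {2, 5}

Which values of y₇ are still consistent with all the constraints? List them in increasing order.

The 7 variables draw from only 7 values {1, 2, 3, 4, 5, 7, 8}, so each is used; only y₅ can be 7, hence y₅ = 7.
y₆ and y₇ between them cover only {2, 5} — a naked pair. Remove those values from y₁, y₂.
y₂ and y₄ share exactly the 2 values {1, 3}; by pigeonhole those values go to them, so strike 1, 3 from y₃.
No further eliminations apply; y₇ can still be any of 2, 5.

2, 5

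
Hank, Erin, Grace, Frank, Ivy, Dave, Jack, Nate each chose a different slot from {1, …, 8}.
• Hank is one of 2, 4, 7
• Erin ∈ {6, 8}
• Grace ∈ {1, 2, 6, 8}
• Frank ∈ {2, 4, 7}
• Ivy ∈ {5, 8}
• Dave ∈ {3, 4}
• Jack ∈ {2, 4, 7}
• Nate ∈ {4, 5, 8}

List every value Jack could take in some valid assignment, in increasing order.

The 8 variables together cover exactly {1, 2, 3, 4, 5, 6, 7, 8} — 8 values for 8 variables — and 1 appears only in Grace's list, so Grace = 1.
The 7 still-open variables together cover exactly {2, 3, 4, 5, 6, 7, 8} — 7 values for 7 variables — and 3 appears only in Dave's list, so Dave = 3.
The 6 still-open variables together cover exactly {2, 4, 5, 6, 7, 8} — 6 values for 6 variables — and 6 appears only in Erin's list, so Erin = 6.
Hank, Frank, Jack between them cover only {2, 4, 7} — a naked triple. Remove those values from Nate.
No further eliminations apply; Jack can still be any of 2, 4, 7.

2, 4, 7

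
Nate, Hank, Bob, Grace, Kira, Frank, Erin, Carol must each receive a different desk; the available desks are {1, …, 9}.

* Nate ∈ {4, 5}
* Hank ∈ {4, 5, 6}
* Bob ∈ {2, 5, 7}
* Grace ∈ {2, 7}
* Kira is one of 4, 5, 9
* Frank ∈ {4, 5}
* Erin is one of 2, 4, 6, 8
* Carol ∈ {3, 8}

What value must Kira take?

The 8 variables draw from only 8 values {2, 3, 4, 5, 6, 7, 8, 9}, so each is used; only Carol can be 3, hence Carol = 3.
The 7 still-open variables draw from only 7 values {2, 4, 5, 6, 7, 8, 9}, so each is used; only Erin can be 8, hence Erin = 8.
Among the 6 still-open variables, 6 fits only Hank (and all 6 values in {2, 4, 5, 6, 7, 9} must be used), so Hank = 6.
The 5 still-open variables together cover exactly {2, 4, 5, 7, 9} — 5 values for 5 variables — and 9 appears only in Kira's list, so Kira = 9.

9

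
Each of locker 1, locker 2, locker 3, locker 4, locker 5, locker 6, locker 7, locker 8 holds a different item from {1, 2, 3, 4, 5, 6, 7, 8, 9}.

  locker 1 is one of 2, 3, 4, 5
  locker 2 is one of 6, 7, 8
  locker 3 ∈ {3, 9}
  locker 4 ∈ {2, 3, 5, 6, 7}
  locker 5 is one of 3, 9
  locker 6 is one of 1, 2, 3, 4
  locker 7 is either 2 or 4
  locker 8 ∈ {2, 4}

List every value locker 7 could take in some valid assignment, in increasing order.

2, 4

locker 3 and locker 5 share exactly the 2 values {3, 9}; by pigeonhole those values go to them, so strike 3, 9 from locker 1, locker 4, locker 6.
locker 7 and locker 8 between them cover only {2, 4} — a naked pair. Remove those values from locker 1, locker 4, locker 6.
locker 1's domain is down to {5}, so locker 1 = 5. Strike 5 from locker 4.
locker 6's domain is down to {1}, so locker 6 = 1.
No further eliminations apply; locker 7 can still be any of 2, 4.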